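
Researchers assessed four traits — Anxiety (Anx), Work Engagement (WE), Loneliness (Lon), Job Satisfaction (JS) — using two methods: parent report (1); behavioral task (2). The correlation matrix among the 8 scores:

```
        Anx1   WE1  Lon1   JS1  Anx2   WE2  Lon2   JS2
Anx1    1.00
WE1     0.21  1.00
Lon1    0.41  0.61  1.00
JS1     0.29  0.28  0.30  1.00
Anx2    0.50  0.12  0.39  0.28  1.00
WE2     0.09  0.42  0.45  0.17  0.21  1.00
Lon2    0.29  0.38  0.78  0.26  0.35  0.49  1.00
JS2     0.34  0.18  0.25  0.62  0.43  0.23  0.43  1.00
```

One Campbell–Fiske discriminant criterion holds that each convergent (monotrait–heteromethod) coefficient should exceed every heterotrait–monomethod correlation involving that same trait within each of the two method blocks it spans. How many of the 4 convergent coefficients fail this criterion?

Convergent coefficients and their comparison sets:
Anx (methods 1·2): 0.50 vs {0.21, 0.21, 0.41, 0.35, 0.29, 0.43} → pass.
WE (methods 1·2): 0.42 vs {0.21, 0.21, 0.61, 0.49, 0.28, 0.23} → fail.
Lon (methods 1·2): 0.78 vs {0.41, 0.35, 0.61, 0.49, 0.30, 0.43} → pass.
JS (methods 1·2): 0.62 vs {0.29, 0.43, 0.28, 0.23, 0.30, 0.43} → pass.
1 of 4 fail.

1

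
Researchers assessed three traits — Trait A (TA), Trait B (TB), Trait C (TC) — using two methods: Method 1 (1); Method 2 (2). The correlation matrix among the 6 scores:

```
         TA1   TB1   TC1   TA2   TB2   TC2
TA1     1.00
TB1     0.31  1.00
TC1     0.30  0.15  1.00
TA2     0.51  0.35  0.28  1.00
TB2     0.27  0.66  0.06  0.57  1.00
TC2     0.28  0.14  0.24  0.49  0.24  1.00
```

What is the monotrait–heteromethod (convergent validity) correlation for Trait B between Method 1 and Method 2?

Same trait (TB), different methods: r(TB1, TB2) = 0.66.

0.66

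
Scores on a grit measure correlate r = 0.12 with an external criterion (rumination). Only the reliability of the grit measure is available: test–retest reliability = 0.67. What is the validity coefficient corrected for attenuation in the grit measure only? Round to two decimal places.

Single correction: r_c = r_obs / √r_xx = 0.12 / √0.67 = 0.12 / 0.8185 ≈ 0.15.

0.15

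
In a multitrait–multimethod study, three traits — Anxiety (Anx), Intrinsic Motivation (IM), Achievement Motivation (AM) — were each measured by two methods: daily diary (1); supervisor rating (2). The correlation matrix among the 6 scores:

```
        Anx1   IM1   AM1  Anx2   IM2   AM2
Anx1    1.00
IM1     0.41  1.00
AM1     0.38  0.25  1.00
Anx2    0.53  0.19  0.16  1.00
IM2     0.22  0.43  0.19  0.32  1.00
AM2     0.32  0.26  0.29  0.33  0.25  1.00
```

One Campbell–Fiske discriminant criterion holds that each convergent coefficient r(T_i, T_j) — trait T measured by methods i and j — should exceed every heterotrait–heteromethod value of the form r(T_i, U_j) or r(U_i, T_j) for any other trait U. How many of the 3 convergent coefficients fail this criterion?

Checking each validity diagonal entry against its comparison values:
Anx (methods 1·2): 0.53 vs {0.22, 0.19, 0.32, 0.16} → pass.
IM (methods 1·2): 0.43 vs {0.19, 0.22, 0.26, 0.19} → pass.
AM (methods 1·2): 0.29 vs {0.16, 0.32, 0.19, 0.26} → fail.
1 of 3 fail.

1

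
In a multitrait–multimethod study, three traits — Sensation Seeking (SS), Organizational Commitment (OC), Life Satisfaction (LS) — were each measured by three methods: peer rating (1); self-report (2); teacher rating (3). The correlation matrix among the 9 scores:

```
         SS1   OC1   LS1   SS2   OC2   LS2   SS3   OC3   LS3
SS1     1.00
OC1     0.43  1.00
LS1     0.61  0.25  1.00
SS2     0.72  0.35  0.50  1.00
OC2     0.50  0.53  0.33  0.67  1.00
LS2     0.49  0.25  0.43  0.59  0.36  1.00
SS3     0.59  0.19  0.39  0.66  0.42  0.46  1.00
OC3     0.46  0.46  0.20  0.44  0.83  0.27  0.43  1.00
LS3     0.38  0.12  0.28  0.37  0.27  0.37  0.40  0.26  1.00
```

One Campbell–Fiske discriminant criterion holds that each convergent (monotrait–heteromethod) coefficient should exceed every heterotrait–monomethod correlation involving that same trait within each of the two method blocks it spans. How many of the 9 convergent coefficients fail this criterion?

Each convergent coefficient versus the relevant comparison correlations:
SS (methods 1·2): 0.72 vs {0.43, 0.67, 0.61, 0.59} → pass.
SS (methods 1·3): 0.59 vs {0.43, 0.43, 0.61, 0.40} → fail.
SS (methods 2·3): 0.66 vs {0.67, 0.43, 0.59, 0.40} → fail.
OC (methods 1·2): 0.53 vs {0.43, 0.67, 0.25, 0.36} → fail.
OC (methods 1·3): 0.46 vs {0.43, 0.43, 0.25, 0.26} → pass.
OC (methods 2·3): 0.83 vs {0.67, 0.43, 0.36, 0.26} → pass.
LS (methods 1·2): 0.43 vs {0.61, 0.59, 0.25, 0.36} → fail.
LS (methods 1·3): 0.28 vs {0.61, 0.40, 0.25, 0.26} → fail.
LS (methods 2·3): 0.37 vs {0.59, 0.40, 0.36, 0.26} → fail.
6 of 9 fail.

6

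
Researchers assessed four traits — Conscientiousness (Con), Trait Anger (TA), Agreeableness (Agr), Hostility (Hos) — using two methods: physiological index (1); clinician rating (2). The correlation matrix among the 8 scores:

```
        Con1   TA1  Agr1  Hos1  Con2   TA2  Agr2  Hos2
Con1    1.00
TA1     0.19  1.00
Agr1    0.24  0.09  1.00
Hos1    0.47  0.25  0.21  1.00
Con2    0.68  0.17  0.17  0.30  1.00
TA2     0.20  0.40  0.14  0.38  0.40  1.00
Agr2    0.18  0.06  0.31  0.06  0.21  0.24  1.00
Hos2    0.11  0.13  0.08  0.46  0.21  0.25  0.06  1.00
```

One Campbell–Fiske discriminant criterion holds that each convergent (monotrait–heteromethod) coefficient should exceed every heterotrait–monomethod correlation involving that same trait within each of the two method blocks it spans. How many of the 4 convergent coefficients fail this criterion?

2

Checking each validity diagonal entry against its comparison values:
Con (methods 1·2): 0.68 vs {0.19, 0.40, 0.24, 0.21, 0.47, 0.21} → pass.
TA (methods 1·2): 0.40 vs {0.19, 0.40, 0.09, 0.24, 0.25, 0.25} → fail.
Agr (methods 1·2): 0.31 vs {0.24, 0.21, 0.09, 0.24, 0.21, 0.06} → pass.
Hos (methods 1·2): 0.46 vs {0.47, 0.21, 0.25, 0.25, 0.21, 0.06} → fail.
2 of 4 fail.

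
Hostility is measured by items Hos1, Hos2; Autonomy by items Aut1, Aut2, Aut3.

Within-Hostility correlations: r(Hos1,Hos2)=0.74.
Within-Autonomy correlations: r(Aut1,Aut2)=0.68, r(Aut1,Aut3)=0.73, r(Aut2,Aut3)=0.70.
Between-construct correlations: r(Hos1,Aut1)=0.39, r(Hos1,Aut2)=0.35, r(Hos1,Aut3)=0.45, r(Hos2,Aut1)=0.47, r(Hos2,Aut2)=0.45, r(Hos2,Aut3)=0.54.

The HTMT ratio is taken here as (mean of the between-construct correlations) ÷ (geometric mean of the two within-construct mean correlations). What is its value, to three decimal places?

Between-construct mean = 2.65/6 = 0.4417.
Mean within-Hos = 0.74/1 = 0.7400; mean within-Aut = 2.11/3 = 0.7033.
Geometric mean = √(0.7400 × 0.7033) = 0.7214.
HTMT = 0.4417 / 0.7214 = 0.612.

0.612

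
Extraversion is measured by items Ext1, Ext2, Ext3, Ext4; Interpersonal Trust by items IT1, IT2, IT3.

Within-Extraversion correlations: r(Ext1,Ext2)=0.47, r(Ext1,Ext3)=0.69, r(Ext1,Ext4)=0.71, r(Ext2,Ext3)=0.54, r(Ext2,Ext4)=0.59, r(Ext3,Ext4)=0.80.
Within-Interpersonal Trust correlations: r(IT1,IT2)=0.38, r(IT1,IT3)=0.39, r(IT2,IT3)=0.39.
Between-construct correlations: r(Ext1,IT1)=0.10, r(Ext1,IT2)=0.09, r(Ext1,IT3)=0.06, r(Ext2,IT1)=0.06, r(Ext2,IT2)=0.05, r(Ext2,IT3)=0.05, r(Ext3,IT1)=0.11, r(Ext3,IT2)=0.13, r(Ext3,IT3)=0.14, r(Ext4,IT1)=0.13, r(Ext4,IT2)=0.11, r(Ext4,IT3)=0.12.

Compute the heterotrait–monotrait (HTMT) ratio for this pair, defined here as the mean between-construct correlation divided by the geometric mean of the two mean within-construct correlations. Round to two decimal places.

Between-construct mean = 1.15/12 = 0.0958.
Mean within-Ext = 3.80/6 = 0.6333; mean within-IT = 1.16/3 = 0.3867.
Geometric mean = √(0.6333 × 0.3867) = 0.4949.
HTMT = 0.0958 / 0.4949 = 0.19.

0.19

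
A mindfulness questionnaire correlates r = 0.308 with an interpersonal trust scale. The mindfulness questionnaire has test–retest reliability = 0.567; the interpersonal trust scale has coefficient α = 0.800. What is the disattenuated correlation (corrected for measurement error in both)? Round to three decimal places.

r_true = r_obs / √(r_xx · r_yy) = 0.308 / √(0.567 × 0.800) = 0.308 / √0.453600 = 0.308 / 0.6735 ≈ 0.457.

0.457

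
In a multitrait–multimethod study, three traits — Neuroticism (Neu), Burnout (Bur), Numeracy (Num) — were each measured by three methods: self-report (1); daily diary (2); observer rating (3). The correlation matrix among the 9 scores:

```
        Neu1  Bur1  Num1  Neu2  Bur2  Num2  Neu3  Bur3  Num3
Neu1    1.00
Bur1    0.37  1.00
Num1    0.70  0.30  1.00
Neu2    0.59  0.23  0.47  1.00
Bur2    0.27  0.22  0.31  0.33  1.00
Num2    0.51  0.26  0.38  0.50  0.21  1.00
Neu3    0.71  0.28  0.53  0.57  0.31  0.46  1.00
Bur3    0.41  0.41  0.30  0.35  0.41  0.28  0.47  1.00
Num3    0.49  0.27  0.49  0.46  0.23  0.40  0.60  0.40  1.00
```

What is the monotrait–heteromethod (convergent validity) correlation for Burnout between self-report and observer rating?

0.41

Same trait (Bur), different methods: r(Bur1, Bur3) = 0.41.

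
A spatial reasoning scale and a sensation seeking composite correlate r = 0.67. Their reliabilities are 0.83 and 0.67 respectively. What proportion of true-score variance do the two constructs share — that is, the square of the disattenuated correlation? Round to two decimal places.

Disattenuated r = 0.67 / √(0.83 × 0.67) = 0.67 / 0.7457 = 0.8985.
Shared true-score variance = 0.8985² = 0.8073 ≈ 0.81.

0.81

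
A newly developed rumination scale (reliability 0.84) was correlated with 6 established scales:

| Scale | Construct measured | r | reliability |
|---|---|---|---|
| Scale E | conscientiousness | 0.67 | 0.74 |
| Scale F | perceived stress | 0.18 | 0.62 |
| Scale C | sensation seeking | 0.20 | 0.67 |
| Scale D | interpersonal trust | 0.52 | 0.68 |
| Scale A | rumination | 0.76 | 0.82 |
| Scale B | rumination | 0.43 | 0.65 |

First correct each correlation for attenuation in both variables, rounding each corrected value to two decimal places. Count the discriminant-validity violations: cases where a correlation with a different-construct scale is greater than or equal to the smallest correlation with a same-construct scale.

2

Disattenuated r (r / √(r_scale · r_new)):
  Scale E (disc): 0.67 / √(0.74·0.84) = 0.85
  Scale F (disc): 0.18 / √(0.62·0.84) = 0.25
  Scale C (disc): 0.20 / √(0.67·0.84) = 0.27
  Scale D (disc): 0.52 / √(0.68·0.84) = 0.69
  Scale A (conv): 0.76 / √(0.82·0.84) = 0.92
  Scale B (conv): 0.43 / √(0.65·0.84) = 0.58
Smallest convergent = 0.58. Discriminant values: 0.85, 0.25, 0.27, 0.69; count ≥ 0.58 → 2.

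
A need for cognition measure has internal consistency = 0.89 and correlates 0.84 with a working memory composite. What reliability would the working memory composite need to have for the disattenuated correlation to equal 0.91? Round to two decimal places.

0.96

r_true = r_obs / √(r_xx · r_yy) ⇒ 0.91 = 0.84 / √(0.89 · r_yy).
√(0.89 · r_yy) = 0.84 / 0.91 = 0.9231; 0.89 · r_yy = 0.8521; r_yy = 0.8521 / 0.89 ≈ 0.96.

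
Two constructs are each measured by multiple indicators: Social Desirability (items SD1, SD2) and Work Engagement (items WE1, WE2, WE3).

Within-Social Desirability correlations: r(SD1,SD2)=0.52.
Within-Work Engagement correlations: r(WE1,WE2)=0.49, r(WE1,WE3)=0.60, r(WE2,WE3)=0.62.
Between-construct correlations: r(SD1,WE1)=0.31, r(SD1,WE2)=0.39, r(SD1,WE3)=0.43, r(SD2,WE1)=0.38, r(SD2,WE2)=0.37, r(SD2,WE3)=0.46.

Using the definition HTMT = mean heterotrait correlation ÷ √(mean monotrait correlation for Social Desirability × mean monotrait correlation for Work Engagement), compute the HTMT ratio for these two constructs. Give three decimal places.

Between-construct mean = 2.34/6 = 0.3900.
Mean within-SD = 0.52/1 = 0.5200; mean within-WE = 1.71/3 = 0.5700.
Geometric mean = √(0.5200 × 0.5700) = 0.5444.
HTMT = 0.3900 / 0.5444 = 0.716.

0.716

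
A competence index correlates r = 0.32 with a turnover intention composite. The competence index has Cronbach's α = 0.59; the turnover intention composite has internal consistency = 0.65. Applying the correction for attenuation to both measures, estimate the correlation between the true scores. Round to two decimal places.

0.52

r_true = r_obs / √(r_xx · r_yy) = 0.32 / √(0.59 × 0.65) = 0.32 / √0.3835 = 0.32 / 0.6193 ≈ 0.52.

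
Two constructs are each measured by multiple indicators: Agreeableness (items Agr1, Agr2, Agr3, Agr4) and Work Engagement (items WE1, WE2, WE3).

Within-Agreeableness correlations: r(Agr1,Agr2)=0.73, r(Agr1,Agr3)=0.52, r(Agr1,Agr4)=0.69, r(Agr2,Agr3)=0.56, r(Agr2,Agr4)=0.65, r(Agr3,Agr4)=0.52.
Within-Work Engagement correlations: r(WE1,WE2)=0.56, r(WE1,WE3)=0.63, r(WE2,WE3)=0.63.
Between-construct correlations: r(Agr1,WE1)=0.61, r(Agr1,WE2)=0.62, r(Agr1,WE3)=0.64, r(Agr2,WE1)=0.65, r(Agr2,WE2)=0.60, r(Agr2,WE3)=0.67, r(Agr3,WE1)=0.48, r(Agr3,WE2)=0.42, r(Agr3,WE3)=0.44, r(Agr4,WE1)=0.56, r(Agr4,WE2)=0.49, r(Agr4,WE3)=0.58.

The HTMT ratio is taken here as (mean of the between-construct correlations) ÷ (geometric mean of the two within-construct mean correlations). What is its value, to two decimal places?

0.92

Between-construct mean = 6.76/12 = 0.5633.
Mean within-Agr = 3.67/6 = 0.6117; mean within-WE = 1.82/3 = 0.6067.
Geometric mean = √(0.6117 × 0.6067) = 0.6092.
HTMT = 0.5633 / 0.6092 = 0.92.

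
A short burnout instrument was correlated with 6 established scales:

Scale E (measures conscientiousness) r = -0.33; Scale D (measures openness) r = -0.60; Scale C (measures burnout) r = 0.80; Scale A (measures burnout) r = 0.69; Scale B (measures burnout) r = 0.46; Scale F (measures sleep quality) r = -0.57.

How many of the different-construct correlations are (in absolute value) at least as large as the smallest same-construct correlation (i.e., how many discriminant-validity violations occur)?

2

Convergent (same construct = burnout): Scale C, Scale A, Scale B.
Smallest convergent = 0.46. Discriminant |r|: 0.33, 0.60, 0.57; count ≥ 0.46 → 2.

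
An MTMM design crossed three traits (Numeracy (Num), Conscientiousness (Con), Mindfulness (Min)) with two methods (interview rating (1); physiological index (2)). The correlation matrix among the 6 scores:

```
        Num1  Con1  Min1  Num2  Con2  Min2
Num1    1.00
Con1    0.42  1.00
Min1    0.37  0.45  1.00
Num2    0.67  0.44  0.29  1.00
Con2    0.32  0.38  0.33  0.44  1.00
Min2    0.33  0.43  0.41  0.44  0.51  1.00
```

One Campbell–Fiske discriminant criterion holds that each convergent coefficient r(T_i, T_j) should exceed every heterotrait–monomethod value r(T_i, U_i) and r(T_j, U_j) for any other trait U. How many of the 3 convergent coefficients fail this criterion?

2

Convergent coefficients and their comparison sets:
Num (methods 1·2): 0.67 vs {0.42, 0.44, 0.37, 0.44} → pass.
Con (methods 1·2): 0.38 vs {0.42, 0.44, 0.45, 0.51} → fail.
Min (methods 1·2): 0.41 vs {0.37, 0.44, 0.45, 0.51} → fail.
2 of 3 fail.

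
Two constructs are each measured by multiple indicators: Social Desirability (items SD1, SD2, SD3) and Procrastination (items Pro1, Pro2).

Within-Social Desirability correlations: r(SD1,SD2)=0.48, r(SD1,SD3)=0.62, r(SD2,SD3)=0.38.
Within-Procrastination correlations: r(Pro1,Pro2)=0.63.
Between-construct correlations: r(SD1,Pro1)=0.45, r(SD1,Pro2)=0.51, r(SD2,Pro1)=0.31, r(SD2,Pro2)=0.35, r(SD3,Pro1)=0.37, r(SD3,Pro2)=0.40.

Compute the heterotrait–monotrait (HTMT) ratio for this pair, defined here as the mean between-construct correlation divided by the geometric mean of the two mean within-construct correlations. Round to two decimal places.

Mean heterotrait r = 2.39/6 = 0.3983.
Mean within-SD = 1.48/3 = 0.4933; mean within-Pro = 0.63/1 = 0.6300.
Geometric mean = √(0.4933 × 0.6300) = 0.5575.
HTMT = 0.3983 / 0.5575 = 0.71.

0.71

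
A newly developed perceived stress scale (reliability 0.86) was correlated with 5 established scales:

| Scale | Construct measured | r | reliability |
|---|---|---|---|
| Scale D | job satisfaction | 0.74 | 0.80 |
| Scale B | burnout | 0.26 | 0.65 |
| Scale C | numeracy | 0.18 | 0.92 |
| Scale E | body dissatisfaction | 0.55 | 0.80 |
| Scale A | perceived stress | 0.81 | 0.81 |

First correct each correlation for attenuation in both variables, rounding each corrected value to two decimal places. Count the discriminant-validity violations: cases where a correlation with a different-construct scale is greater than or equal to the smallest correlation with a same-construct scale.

0

Disattenuated r (r / √(r_scale · r_new)):
  Scale D (disc): 0.74 / √(0.80·0.86) = 0.89
  Scale B (disc): 0.26 / √(0.65·0.86) = 0.35
  Scale C (disc): 0.18 / √(0.92·0.86) = 0.20
  Scale E (disc): 0.55 / √(0.80·0.86) = 0.66
  Scale A (conv): 0.81 / √(0.81·0.86) = 0.97
Smallest convergent = 0.97. Discriminant values: 0.89, 0.35, 0.20, 0.66; count ≥ 0.97 → 0.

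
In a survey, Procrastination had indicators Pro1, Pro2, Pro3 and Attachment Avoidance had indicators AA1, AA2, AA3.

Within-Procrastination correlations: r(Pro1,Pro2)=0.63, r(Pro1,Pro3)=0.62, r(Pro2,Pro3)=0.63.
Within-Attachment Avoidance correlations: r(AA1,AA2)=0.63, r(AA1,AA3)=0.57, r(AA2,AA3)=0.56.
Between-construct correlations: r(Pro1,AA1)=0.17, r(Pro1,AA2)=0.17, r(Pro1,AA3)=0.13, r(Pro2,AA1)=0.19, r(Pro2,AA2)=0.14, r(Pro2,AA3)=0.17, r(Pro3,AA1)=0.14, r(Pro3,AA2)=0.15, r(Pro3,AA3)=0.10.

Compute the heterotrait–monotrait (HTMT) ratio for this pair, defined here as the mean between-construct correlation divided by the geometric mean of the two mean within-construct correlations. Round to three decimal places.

Mean between = 1.36/9 = 0.1511.
Mean within-Pro = 1.88/3 = 0.6267; mean within-AA = 1.76/3 = 0.5867.
Geometric mean = √(0.6267 × 0.5867) = 0.6064.
HTMT = 0.1511 / 0.6064 = 0.249.

0.249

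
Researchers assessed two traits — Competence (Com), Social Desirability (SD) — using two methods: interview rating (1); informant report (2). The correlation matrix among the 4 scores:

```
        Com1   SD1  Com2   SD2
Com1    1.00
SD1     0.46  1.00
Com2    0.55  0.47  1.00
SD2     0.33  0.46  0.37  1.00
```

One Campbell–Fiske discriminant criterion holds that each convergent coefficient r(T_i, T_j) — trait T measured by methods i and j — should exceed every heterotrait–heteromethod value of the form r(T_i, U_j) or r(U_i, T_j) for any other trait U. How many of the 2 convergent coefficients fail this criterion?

Checking each validity diagonal entry against its comparison values:
Com (methods 1·2): 0.55 vs {0.33, 0.47} → pass.
SD (methods 1·2): 0.46 vs {0.47, 0.33} → fail.
1 of 2 fail.

1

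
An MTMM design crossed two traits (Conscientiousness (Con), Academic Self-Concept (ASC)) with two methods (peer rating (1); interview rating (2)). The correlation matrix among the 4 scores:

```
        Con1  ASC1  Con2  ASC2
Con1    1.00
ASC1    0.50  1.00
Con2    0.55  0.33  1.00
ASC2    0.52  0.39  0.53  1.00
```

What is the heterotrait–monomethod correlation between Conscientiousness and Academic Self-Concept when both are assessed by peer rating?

0.50

Different traits, same method: r(Con1, ASC1) = 0.50.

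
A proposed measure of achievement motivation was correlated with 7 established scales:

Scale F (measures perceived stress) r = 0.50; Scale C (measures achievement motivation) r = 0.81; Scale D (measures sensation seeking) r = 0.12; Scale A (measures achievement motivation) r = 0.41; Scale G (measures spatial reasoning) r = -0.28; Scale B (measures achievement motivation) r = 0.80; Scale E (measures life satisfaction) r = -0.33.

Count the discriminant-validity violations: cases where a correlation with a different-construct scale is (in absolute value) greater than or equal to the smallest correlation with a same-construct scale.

Convergent (same construct = achievement motivation): Scale C, Scale A, Scale B.
Smallest convergent = 0.41. Discriminant |r|: 0.50, 0.12, 0.28, 0.33; count ≥ 0.41 → 1.

1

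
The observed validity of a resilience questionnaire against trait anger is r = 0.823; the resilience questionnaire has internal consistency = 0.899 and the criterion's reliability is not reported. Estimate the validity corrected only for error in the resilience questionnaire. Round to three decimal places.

Single correction: r_c = r_obs / √r_xx = 0.823 / √0.899 = 0.823 / 0.9482 ≈ 0.868.

0.868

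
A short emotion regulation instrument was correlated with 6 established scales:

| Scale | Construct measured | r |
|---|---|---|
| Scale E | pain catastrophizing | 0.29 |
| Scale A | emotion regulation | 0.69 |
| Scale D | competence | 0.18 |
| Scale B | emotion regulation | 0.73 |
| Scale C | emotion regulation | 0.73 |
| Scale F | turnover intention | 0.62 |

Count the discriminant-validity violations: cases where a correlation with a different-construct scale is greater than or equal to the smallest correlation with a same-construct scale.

Convergent (same construct = emotion regulation): Scale A, Scale B, Scale C.
Smallest convergent = 0.69. Discriminant values: 0.29, 0.18, 0.62; count ≥ 0.69 → 0.

0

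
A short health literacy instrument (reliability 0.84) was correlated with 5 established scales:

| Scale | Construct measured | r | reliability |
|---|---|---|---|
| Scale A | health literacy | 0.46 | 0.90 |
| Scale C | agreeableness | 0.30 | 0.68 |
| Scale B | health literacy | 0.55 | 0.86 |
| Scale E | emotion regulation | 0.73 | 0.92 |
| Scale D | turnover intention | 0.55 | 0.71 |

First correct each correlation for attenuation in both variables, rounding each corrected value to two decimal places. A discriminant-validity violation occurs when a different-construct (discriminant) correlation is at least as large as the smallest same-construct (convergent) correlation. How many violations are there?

2

Disattenuated r (r / √(r_scale · r_new)):
  Scale A (conv): 0.46 / √(0.90·0.84) = 0.53
  Scale C (disc): 0.30 / √(0.68·0.84) = 0.40
  Scale B (conv): 0.55 / √(0.86·0.84) = 0.65
  Scale E (disc): 0.73 / √(0.92·0.84) = 0.83
  Scale D (disc): 0.55 / √(0.71·0.84) = 0.71
Smallest convergent = 0.53. Discriminant values: 0.40, 0.83, 0.71; count ≥ 0.53 → 2.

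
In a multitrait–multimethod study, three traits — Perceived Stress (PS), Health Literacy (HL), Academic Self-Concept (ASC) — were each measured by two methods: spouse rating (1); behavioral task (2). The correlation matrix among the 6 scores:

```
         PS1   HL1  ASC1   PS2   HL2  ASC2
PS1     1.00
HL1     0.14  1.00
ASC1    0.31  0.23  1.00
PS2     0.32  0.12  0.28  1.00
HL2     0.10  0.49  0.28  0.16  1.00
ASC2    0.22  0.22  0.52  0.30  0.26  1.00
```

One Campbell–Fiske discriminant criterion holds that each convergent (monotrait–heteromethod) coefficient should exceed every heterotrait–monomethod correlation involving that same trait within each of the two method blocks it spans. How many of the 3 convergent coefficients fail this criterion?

0

Convergent coefficients and their comparison sets:
PS (methods 1·2): 0.32 vs {0.14, 0.16, 0.31, 0.30} → pass.
HL (methods 1·2): 0.49 vs {0.14, 0.16, 0.23, 0.26} → pass.
ASC (methods 1·2): 0.52 vs {0.31, 0.30, 0.23, 0.26} → pass.
0 of 3 fail.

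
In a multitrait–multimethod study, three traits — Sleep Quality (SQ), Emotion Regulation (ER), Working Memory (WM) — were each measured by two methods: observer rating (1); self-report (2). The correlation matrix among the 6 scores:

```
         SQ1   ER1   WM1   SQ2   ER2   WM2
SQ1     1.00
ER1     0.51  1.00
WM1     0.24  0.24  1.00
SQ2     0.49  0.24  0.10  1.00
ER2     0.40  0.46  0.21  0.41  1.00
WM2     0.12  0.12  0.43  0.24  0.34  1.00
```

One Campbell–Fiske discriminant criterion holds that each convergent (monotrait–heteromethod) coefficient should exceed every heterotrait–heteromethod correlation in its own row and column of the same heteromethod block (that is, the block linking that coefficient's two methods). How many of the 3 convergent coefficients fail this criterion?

Checking each validity diagonal entry against its comparison values:
SQ (methods 1·2): 0.49 vs {0.40, 0.24, 0.12, 0.10} → pass.
ER (methods 1·2): 0.46 vs {0.24, 0.40, 0.12, 0.21} → pass.
WM (methods 1·2): 0.43 vs {0.10, 0.12, 0.21, 0.12} → pass.
0 of 3 fail.

0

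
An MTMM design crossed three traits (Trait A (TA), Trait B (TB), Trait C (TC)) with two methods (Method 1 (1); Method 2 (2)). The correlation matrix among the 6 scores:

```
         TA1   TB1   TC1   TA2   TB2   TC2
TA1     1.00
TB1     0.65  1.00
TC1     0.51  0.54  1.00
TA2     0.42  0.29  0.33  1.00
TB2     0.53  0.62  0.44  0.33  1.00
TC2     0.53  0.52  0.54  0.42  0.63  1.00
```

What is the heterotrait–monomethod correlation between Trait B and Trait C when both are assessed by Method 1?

Different traits, same method: r(TB1, TC1) = 0.54.

0.54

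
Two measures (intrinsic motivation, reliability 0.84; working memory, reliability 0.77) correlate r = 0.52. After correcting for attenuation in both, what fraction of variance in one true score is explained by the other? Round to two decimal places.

Disattenuated r = 0.52 / √(0.84 × 0.77) = 0.52 / 0.8042 = 0.6466.
Shared true-score variance = 0.6466² = 0.4181 ≈ 0.42.

0.42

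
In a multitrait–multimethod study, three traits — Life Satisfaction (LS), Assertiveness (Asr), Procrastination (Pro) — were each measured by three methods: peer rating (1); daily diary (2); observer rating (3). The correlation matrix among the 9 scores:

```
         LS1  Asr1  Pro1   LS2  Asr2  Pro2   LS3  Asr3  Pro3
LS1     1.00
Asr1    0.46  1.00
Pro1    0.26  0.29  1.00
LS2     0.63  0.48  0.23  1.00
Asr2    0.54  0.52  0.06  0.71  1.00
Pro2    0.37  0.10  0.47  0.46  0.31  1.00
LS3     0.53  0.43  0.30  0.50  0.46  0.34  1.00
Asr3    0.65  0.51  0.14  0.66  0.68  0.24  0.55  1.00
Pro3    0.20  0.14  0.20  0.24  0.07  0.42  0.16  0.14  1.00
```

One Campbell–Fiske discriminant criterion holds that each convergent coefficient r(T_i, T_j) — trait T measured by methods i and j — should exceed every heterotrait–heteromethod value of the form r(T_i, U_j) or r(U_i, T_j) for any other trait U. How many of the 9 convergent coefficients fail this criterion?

Each convergent coefficient versus the relevant comparison correlations:
LS (methods 1·2): 0.63 vs {0.54, 0.48, 0.37, 0.23} → pass.
LS (methods 1·3): 0.53 vs {0.65, 0.43, 0.20, 0.30} → fail.
LS (methods 2·3): 0.50 vs {0.66, 0.46, 0.24, 0.34} → fail.
Asr (methods 1·2): 0.52 vs {0.48, 0.54, 0.10, 0.06} → fail.
Asr (methods 1·3): 0.51 vs {0.43, 0.65, 0.14, 0.14} → fail.
Asr (methods 2·3): 0.68 vs {0.46, 0.66, 0.07, 0.24} → pass.
Pro (methods 1·2): 0.47 vs {0.23, 0.37, 0.06, 0.10} → pass.
Pro (methods 1·3): 0.20 vs {0.30, 0.20, 0.14, 0.14} → fail.
Pro (methods 2·3): 0.42 vs {0.34, 0.24, 0.24, 0.07} → pass.
5 of 9 fail.

5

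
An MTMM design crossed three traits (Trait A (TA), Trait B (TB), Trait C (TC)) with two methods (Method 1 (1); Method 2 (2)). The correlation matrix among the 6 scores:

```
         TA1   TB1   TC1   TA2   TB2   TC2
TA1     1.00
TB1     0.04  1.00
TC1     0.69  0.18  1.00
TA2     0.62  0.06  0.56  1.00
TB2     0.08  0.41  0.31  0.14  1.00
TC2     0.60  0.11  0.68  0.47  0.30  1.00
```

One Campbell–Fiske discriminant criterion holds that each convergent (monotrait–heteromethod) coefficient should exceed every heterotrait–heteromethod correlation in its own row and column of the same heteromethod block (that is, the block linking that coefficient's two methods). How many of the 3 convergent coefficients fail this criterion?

0

Convergent coefficients and their comparison sets:
TA (methods 1·2): 0.62 vs {0.08, 0.06, 0.60, 0.56} → pass.
TB (methods 1·2): 0.41 vs {0.06, 0.08, 0.11, 0.31} → pass.
TC (methods 1·2): 0.68 vs {0.56, 0.60, 0.31, 0.11} → pass.
0 of 3 fail.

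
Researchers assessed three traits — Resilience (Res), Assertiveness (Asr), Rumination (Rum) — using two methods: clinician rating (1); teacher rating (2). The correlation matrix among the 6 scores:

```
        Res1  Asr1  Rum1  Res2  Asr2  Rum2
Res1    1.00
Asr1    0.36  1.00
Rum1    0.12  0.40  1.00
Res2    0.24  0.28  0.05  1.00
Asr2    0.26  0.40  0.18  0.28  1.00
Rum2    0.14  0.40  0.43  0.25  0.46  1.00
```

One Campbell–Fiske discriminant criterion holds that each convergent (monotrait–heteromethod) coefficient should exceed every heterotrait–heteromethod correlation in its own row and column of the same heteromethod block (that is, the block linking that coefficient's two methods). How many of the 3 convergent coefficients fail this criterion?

Convergent coefficients and their comparison sets:
Res (methods 1·2): 0.24 vs {0.26, 0.28, 0.14, 0.05} → fail.
Asr (methods 1·2): 0.40 vs {0.28, 0.26, 0.40, 0.18} → fail.
Rum (methods 1·2): 0.43 vs {0.05, 0.14, 0.18, 0.40} → pass.
2 of 3 fail.

2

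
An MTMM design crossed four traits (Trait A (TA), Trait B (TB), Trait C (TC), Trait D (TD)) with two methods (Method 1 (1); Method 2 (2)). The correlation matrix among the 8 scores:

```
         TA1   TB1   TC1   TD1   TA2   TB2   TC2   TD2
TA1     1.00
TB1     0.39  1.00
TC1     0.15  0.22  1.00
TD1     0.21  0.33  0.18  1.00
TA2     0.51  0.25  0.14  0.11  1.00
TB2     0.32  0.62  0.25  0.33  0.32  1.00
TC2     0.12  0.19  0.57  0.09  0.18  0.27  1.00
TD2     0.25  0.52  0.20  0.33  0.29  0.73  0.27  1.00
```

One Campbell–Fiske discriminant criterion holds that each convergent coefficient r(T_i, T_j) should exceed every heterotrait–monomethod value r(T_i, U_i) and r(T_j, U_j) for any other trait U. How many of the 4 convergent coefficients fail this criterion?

2

Convergent coefficients and their comparison sets:
TA (methods 1·2): 0.51 vs {0.39, 0.32, 0.15, 0.18, 0.21, 0.29} → pass.
TB (methods 1·2): 0.62 vs {0.39, 0.32, 0.22, 0.27, 0.33, 0.73} → fail.
TC (methods 1·2): 0.57 vs {0.15, 0.18, 0.22, 0.27, 0.18, 0.27} → pass.
TD (methods 1·2): 0.33 vs {0.21, 0.29, 0.33, 0.73, 0.18, 0.27} → fail.
2 of 4 fail.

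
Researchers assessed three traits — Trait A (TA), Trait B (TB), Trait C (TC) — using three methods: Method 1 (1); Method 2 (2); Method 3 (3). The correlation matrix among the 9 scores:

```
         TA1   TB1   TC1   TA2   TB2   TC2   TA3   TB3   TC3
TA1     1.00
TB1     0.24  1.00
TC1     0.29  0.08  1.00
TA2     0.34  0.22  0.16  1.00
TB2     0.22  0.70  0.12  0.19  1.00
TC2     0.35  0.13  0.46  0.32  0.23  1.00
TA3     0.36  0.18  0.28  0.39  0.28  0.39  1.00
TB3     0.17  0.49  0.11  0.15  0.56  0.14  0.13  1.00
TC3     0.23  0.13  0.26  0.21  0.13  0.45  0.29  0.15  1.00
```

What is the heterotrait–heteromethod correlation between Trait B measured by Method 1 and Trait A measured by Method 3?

Different traits and methods: r(TB1, TA3) = 0.18.

0.18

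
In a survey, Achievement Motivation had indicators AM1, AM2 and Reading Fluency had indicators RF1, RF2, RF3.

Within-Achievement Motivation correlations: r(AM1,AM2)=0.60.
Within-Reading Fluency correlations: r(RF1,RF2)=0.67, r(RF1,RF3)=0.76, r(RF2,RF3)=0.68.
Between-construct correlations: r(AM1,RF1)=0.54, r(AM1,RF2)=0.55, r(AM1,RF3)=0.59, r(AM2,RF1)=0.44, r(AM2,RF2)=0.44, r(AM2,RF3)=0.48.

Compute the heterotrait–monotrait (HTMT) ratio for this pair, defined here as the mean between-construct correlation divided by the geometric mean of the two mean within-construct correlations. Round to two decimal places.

0.78

Mean between = 3.04/6 = 0.5067.
Mean within-AM = 0.60/1 = 0.6000; mean within-RF = 2.11/3 = 0.7033.
Geometric mean = √(0.6000 × 0.7033) = 0.6496.
HTMT = 0.5067 / 0.6496 = 0.78.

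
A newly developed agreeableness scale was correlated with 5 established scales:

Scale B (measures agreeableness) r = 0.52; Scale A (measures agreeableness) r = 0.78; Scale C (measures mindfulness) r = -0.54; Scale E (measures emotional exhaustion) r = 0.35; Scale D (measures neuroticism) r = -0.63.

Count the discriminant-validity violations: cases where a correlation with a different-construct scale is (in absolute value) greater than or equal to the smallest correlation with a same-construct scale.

2

Convergent (same construct = agreeableness): Scale B, Scale A.
Smallest convergent = 0.52. Discriminant |r|: 0.54, 0.35, 0.63; count ≥ 0.52 → 2.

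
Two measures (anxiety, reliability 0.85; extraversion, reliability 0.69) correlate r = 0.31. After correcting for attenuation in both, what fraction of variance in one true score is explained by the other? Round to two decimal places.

0.16

Disattenuated r = 0.31 / √(0.85 × 0.69) = 0.31 / 0.7658 = 0.4048.
Shared true-score variance = 0.4048² = 0.1639 ≈ 0.16.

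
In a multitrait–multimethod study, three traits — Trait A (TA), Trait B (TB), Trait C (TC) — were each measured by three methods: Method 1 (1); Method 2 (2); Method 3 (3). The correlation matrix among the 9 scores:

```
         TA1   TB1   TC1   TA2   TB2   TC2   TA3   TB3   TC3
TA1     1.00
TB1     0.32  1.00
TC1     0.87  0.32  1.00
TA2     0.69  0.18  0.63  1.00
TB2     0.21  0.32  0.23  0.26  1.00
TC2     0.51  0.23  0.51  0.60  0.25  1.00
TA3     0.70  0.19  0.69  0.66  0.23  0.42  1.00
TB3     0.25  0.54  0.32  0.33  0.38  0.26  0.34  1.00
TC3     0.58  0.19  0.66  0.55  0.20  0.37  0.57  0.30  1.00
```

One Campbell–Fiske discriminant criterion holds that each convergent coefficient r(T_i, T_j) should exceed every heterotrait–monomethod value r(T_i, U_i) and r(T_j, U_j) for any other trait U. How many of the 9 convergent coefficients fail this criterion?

6

Convergent coefficients and their comparison sets:
TA (methods 1·2): 0.69 vs {0.32, 0.26, 0.87, 0.60} → fail.
TA (methods 1·3): 0.70 vs {0.32, 0.34, 0.87, 0.57} → fail.
TA (methods 2·3): 0.66 vs {0.26, 0.34, 0.60, 0.57} → pass.
TB (methods 1·2): 0.32 vs {0.32, 0.26, 0.32, 0.25} → fail.
TB (methods 1·3): 0.54 vs {0.32, 0.34, 0.32, 0.30} → pass.
TB (methods 2·3): 0.38 vs {0.26, 0.34, 0.25, 0.30} → pass.
TC (methods 1·2): 0.51 vs {0.87, 0.60, 0.32, 0.25} → fail.
TC (methods 1·3): 0.66 vs {0.87, 0.57, 0.32, 0.30} → fail.
TC (methods 2·3): 0.37 vs {0.60, 0.57, 0.25, 0.30} → fail.
6 of 9 fail.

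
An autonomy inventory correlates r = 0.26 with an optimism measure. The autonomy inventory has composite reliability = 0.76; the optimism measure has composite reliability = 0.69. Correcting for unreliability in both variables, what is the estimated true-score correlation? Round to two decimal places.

r_true = r_obs / √(r_xx · r_yy) = 0.26 / √(0.76 × 0.69) = 0.26 / √0.5244 = 0.26 / 0.7242 ≈ 0.36.

0.36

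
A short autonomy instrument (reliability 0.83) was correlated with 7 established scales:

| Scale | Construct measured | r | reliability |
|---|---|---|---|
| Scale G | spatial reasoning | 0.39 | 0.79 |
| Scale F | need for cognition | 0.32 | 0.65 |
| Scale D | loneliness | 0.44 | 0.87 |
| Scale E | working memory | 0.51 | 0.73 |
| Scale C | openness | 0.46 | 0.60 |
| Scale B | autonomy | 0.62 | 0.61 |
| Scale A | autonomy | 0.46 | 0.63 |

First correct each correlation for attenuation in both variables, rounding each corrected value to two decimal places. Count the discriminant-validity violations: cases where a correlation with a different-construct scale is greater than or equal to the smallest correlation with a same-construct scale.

Disattenuated r (r / √(r_scale · r_new)):
  Scale G (disc): 0.39 / √(0.79·0.83) = 0.48
  Scale F (disc): 0.32 / √(0.65·0.83) = 0.44
  Scale D (disc): 0.44 / √(0.87·0.83) = 0.52
  Scale E (disc): 0.51 / √(0.73·0.83) = 0.66
  Scale C (disc): 0.46 / √(0.60·0.83) = 0.65
  Scale B (conv): 0.62 / √(0.61·0.83) = 0.87
  Scale A (conv): 0.46 / √(0.63·0.83) = 0.64
Smallest convergent = 0.64. Discriminant values: 0.48, 0.44, 0.52, 0.66, 0.65; count ≥ 0.64 → 2.

2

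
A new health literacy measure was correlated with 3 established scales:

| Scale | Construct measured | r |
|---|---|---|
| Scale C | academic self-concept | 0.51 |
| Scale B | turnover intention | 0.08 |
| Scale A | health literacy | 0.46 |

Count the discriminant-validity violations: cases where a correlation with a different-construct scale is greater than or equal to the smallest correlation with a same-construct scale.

Convergent (same construct = health literacy): Scale A.
Smallest convergent = 0.46. Discriminant values: 0.51, 0.08; count ≥ 0.46 → 1.

1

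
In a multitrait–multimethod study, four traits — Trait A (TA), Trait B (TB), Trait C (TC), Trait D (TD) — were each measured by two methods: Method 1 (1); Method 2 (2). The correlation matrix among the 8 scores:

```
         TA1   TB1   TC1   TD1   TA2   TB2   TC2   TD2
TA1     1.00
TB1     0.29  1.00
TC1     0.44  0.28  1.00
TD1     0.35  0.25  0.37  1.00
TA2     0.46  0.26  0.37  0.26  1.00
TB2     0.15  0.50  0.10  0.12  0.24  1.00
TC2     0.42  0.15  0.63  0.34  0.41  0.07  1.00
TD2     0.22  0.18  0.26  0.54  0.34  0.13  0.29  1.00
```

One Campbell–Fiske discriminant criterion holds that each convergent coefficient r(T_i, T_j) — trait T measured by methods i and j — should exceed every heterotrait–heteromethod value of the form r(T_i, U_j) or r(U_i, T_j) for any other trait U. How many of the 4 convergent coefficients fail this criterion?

Convergent coefficients and their comparison sets:
TA (methods 1·2): 0.46 vs {0.15, 0.26, 0.42, 0.37, 0.22, 0.26} → pass.
TB (methods 1·2): 0.50 vs {0.26, 0.15, 0.15, 0.10, 0.18, 0.12} → pass.
TC (methods 1·2): 0.63 vs {0.37, 0.42, 0.10, 0.15, 0.26, 0.34} → pass.
TD (methods 1·2): 0.54 vs {0.26, 0.22, 0.12, 0.18, 0.34, 0.26} → pass.
0 of 4 fail.

0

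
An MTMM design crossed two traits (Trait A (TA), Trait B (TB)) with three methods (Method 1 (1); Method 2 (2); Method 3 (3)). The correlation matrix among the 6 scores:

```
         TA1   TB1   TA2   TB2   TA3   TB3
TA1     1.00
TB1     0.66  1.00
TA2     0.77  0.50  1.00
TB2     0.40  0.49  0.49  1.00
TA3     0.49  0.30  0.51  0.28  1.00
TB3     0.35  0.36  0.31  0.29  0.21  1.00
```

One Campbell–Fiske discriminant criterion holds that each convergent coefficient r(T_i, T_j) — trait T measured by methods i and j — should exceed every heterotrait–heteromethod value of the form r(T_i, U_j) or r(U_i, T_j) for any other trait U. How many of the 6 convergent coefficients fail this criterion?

Each convergent coefficient versus the relevant comparison correlations:
TA (methods 1·2): 0.77 vs {0.40, 0.50} → pass.
TA (methods 1·3): 0.49 vs {0.35, 0.30} → pass.
TA (methods 2·3): 0.51 vs {0.31, 0.28} → pass.
TB (methods 1·2): 0.49 vs {0.50, 0.40} → fail.
TB (methods 1·3): 0.36 vs {0.30, 0.35} → pass.
TB (methods 2·3): 0.29 vs {0.28, 0.31} → fail.
2 of 6 fail.

2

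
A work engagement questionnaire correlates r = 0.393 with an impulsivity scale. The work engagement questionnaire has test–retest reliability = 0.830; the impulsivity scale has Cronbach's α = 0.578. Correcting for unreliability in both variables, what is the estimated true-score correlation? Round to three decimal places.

r_true = r_obs / √(r_xx · r_yy) = 0.393 / √(0.830 × 0.578) = 0.393 / √0.479740 = 0.393 / 0.6926 ≈ 0.567.

0.567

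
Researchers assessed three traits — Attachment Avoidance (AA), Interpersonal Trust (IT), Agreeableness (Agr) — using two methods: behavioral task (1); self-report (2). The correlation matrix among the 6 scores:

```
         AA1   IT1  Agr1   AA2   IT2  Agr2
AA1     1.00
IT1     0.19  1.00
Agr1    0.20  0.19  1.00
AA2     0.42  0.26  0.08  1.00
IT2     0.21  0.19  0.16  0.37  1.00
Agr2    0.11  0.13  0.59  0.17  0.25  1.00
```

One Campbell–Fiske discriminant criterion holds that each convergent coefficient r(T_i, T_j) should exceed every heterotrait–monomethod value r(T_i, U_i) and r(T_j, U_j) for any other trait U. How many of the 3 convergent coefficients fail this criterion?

Checking each validity diagonal entry against its comparison values:
AA (methods 1·2): 0.42 vs {0.19, 0.37, 0.20, 0.17} → pass.
IT (methods 1·2): 0.19 vs {0.19, 0.37, 0.19, 0.25} → fail.
Agr (methods 1·2): 0.59 vs {0.20, 0.17, 0.19, 0.25} → pass.
1 of 3 fail.

1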